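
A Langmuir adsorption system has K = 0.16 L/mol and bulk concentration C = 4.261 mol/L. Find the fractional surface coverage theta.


Langmuir isotherm: theta = K*C / (1 + K*C)
K*C = 0.16 * 4.261 = 0.68176
theta = 0.68176 / (1 + 0.68176) = 0.68176 / 1.68176
theta = 0.4054

0.4054


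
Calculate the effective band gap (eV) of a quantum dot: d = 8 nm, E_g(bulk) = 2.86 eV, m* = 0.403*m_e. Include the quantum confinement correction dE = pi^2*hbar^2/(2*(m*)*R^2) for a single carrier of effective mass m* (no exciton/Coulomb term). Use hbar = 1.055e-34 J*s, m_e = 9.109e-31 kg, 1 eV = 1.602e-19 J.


Radius R = 8/2 nm = 4e-09 m
Confinement energy dE = pi^2 * hbar^2 / (2 * m_eff * m_e * R^2)
dE = pi^2 * (1.055e-34)^2 / (2 * 0.403 * 9.109e-31 * (4e-09)^2) J, divided by 1.602e-19 J/eV
dE = 0.0584 eV
Total band gap = E_g(bulk) + dE = 2.86 + 0.0584 = 2.9184 eV

2.9184


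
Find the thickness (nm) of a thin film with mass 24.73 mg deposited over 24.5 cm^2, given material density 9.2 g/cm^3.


Convert: m = 24.73 mg = 2.4730e-05 kg, A = 24.5 cm^2 = 2.4500e-03 m^2, rho = 9.2 g/cm^3 = 9200 kg/m^3
t = m / (A * rho)
t = 2.4730e-05 / (2.4500e-03 * 9200)
t = 1.0972e-06 m = 1097.2 nm

1097.2


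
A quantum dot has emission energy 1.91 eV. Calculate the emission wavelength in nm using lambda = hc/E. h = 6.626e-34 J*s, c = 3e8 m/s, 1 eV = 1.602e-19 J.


Convert energy: E = 1.91 eV = 1.91 * 1.602e-19 = 3.05982e-19 J
lambda = h*c / E = 6.626e-34 * 3e8 / 3.05982e-19
lambda = 6.49646e-07 m = 649.6 nm

649.6


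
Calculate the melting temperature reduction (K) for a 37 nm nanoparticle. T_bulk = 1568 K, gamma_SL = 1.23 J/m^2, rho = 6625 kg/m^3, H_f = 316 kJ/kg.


Radius R = 37/2 = 18.5 nm = 1.85e-08 m
Convert H_f = 316 kJ/kg = 316000 J/kg
dT = 2 * gamma_SL * T_bulk / (rho * H_f * R)
dT = 2 * 1.23 * 1568 / (6625 * 316000 * 1.85e-08)
dT = 99.6 K

99.6


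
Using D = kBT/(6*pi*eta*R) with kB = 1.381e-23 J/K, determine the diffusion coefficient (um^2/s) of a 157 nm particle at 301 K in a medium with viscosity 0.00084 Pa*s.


Radius R = 157/2 = 78.5 nm = 7.85e-08 m
D = kB*T / (6*pi*eta*R)
D = 1.381e-23 * 301 / (6 * pi * 0.00084 * 7.85e-08)
D = 3.34434e-12 m^2/s = 3.344 um^2/s

3.344


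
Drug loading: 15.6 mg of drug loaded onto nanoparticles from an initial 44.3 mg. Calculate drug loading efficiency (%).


Drug loading efficiency = (drug loaded / drug initial) * 100
DLE = 15.6 / 44.3 * 100
DLE = 0.3521 * 100
DLE = 35.21%

35.21


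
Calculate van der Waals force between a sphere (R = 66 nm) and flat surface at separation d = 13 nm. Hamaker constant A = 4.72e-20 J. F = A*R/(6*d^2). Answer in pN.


Convert to SI: R = 66 nm = 6.6e-08 m, d = 13 nm = 1.3e-08 m
F = A * R / (6 * d^2)
F = 4.72e-20 * 6.6e-08 / (6 * (1.3e-08)^2)
F = 3.07219e-12 N = 3.072 pN

3.072


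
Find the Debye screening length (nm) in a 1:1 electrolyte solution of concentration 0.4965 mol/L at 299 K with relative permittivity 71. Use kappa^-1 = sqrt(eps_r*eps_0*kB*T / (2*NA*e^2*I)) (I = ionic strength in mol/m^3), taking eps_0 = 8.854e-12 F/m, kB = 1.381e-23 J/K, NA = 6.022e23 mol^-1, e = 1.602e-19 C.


Ionic strength I = 0.4965 * 1^2 * 1000 = 496.5 mol/m^3
kappa^-1 = sqrt(71 * 8.854e-12 * 1.381e-23 * 299 / (2 * 6.022e23 * (1.602e-19)^2 * 496.5))
kappa^-1 = 0.411 nm

0.411


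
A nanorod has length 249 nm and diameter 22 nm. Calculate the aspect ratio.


Aspect ratio AR = length / diameter
AR = 249 / 22
AR = 11.32

11.32


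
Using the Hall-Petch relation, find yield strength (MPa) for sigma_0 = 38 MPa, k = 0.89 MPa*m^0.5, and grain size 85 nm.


d = 85 nm = 8.5e-08 m
sqrt(d) = 0.0002915476
Hall-Petch contribution = k / sqrt(d) = 0.89 / 0.0002915476 = 3052.7 MPa
sigma = sigma_0 + k/sqrt(d) = 38 + 3052.7 = 3090.7 MPa

3090.7


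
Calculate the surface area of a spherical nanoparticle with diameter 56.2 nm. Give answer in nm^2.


Radius r = 56.2/2 = 28.1 nm
Surface area SA = 4 * pi * r^2
SA = 4 * pi * (28.1)^2
SA = 9922.53 nm^2

9922.53


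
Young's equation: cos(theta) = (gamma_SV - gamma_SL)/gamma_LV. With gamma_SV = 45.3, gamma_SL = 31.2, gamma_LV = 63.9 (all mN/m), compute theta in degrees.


cos(theta) = (gamma_SV - gamma_SL) / gamma_LV
cos(theta) = (45.3 - 31.2) / 63.9
cos(theta) = 0.220657
theta = arccos(0.220657) = 77.25 degrees

77.25


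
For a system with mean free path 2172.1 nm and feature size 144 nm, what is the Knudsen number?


Knudsen number Kn = lambda / L
Kn = 2172.1 / 144
Kn = 15.084

15.084


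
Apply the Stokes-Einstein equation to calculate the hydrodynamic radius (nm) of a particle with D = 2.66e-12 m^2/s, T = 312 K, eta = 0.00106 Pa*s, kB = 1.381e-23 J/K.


Stokes-Einstein: R = kB*T / (6*pi*eta*D)
R = 1.381e-23 * 312 / (6 * pi * 0.00106 * 2.66e-12)
R = 8.10699e-08 m = 81.07 nm

81.07


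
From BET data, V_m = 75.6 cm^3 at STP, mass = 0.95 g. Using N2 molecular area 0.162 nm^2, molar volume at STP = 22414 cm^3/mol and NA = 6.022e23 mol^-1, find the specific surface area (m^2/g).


Number of moles in monolayer = V_m / 22414 = 75.6 / 22414 = 0.00337289
Number of molecules = moles * NA = 0.00337289 * 6.022e23
SA = molecules * sigma / mass
SA = (75.6 / 22414) * 6.022e23 * 0.162e-18 / 0.95
SA = 346.4 m^2/g

346.4


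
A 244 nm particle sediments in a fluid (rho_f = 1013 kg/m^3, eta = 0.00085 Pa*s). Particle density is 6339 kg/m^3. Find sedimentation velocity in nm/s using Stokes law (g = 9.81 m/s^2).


Radius R = 244/2 nm = 1.22e-07 m
Density difference = 6339 - 1013 = 5326 kg/m^3
v = 2 * R^2 * (rho_p - rho_f) * g / (9 * eta)
v = 2 * (1.22e-07)^2 * 5326 * 9.81 / (9 * 0.00085)
v = 2.0331e-07 m/s = 203.3098 nm/s

203.3098


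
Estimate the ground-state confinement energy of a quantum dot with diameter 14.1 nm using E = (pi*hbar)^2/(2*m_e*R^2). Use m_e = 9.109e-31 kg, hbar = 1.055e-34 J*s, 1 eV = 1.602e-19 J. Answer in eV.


Radius R = 14.1/2 = 7.05 nm = 7.05e-09 m
E = (pi * 1.055e-34)^2 / (2 * 9.109e-31 * (7.05e-09)^2)
E(J) = 1.21318e-21
E = E(J) / 1.602e-19 = 0.0076 eV

0.0076


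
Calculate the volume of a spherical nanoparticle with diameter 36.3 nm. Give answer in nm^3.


Radius r = 36.3/2 = 18.15 nm
Volume V = (4/3) * pi * r^3
V = (4/3) * pi * (18.15)^3
V = 25044.85 nm^3

25044.85


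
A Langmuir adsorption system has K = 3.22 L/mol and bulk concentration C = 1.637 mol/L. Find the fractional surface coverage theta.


Langmuir isotherm: theta = K*C / (1 + K*C)
K*C = 3.22 * 1.637 = 5.27114
theta = 5.27114 / (1 + 5.27114) = 5.27114 / 6.27114
theta = 0.8405

0.8405


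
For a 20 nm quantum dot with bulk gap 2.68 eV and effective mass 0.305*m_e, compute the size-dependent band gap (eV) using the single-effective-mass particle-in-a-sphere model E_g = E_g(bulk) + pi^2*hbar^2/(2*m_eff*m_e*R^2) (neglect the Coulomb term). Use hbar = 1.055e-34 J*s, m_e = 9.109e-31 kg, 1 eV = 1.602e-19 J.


Radius R = 20/2 nm = 1e-08 m
Confinement energy dE = pi^2 * hbar^2 / (2 * m_eff * m_e * R^2)
dE = pi^2 * (1.055e-34)^2 / (2 * 0.305 * 9.109e-31 * (1e-08)^2) J, divided by 1.602e-19 J/eV
dE = 0.0123 eV
Total band gap = E_g(bulk) + dE = 2.68 + 0.0123 = 2.6923 eV

2.6923


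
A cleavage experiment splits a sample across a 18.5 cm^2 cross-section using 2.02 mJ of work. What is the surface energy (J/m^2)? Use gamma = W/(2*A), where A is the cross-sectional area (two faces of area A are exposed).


Convert: A = 18.5 cm^2 = 0.00185 m^2, W = 2.02 mJ = 0.00202 J
Cleaving exposes two faces of area A, so total new surface = 2*A and gamma = W / (2*A)
gamma = 0.00202 / (2 * 0.00185)
gamma = 0.546 J/m^2

0.546


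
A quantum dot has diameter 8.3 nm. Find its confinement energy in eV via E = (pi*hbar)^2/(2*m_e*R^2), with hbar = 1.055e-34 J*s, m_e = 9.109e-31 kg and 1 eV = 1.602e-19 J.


Radius R = 8.3/2 = 4.15 nm = 4.15e-09 m
E = (pi * 1.055e-34)^2 / (2 * 9.109e-31 * (4.15e-09)^2)
E(J) = 3.50113e-21
E = E(J) / 1.602e-19 = 0.0219 eV

0.0219


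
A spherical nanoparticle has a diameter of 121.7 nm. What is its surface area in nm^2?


Radius r = 121.7/2 = 60.85 nm
Surface area SA = 4 * pi * r^2
SA = 4 * pi * (60.85)^2
SA = 46529.78 nm^2

46529.78


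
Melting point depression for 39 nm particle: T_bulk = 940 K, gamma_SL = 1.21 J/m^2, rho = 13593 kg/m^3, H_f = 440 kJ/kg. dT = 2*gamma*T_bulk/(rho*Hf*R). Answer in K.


Radius R = 39/2 = 19.5 nm = 1.95e-08 m
Convert H_f = 440 kJ/kg = 440000 J/kg
dT = 2 * gamma_SL * T_bulk / (rho * H_f * R)
dT = 2 * 1.21 * 940 / (13593 * 440000 * 1.95e-08)
dT = 19.5 K

19.5


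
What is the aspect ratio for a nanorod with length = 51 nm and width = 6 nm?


Aspect ratio AR = length / diameter
AR = 51 / 6
AR = 8.5

8.5


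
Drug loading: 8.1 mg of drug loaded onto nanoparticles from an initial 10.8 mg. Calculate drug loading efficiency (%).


Drug loading efficiency = (drug loaded / drug initial) * 100
DLE = 8.1 / 10.8 * 100
DLE = 0.75 * 100
DLE = 75.0%

75.0


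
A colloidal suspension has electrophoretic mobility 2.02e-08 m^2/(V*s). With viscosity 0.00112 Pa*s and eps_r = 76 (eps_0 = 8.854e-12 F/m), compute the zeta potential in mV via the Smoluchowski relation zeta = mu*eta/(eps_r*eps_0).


Smoluchowski equation: zeta = mu * eta / (eps_r * eps_0)
zeta = 2.02e-08 * 0.00112 / (76 * 8.854e-12)
zeta = 0.033621 V = 33.62 mV

33.62


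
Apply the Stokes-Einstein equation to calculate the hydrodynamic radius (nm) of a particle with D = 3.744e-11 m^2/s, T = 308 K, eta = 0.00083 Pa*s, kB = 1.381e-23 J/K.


Stokes-Einstein: R = kB*T / (6*pi*eta*D)
R = 1.381e-23 * 308 / (6 * pi * 0.00083 * 3.744e-11)
R = 7.26155e-09 m = 7.26 nm

7.26


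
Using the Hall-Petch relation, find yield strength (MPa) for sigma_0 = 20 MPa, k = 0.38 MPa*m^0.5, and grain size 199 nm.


d = 199 nm = 1.99e-07 m
sqrt(d) = 0.0004460942
Hall-Petch contribution = k / sqrt(d) = 0.38 / 0.0004460942 = 851.8 MPa
sigma = sigma_0 + k/sqrt(d) = 20 + 851.8 = 871.8 MPa

871.8


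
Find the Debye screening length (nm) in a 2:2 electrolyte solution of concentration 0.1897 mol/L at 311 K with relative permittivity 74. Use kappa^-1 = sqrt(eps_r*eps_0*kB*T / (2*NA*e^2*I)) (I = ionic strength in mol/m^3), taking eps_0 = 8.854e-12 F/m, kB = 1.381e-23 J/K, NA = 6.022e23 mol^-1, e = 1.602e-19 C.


Ionic strength I = 0.1897 * 2^2 * 1000 = 758.8 mol/m^3
kappa^-1 = sqrt(74 * 8.854e-12 * 1.381e-23 * 311 / (2 * 6.022e23 * (1.602e-19)^2 * 758.8))
kappa^-1 = 0.346 nm

0.346


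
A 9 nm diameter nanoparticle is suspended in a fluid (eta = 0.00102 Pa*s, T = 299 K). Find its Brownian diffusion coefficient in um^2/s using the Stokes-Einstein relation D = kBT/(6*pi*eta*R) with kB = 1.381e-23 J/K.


Radius R = 9/2 = 4.5 nm = 4.5e-09 m
D = kB*T / (6*pi*eta*R)
D = 1.381e-23 * 299 / (6 * pi * 0.00102 * 4.5e-09)
D = 4.77256e-11 m^2/s = 47.726 um^2/s

47.726


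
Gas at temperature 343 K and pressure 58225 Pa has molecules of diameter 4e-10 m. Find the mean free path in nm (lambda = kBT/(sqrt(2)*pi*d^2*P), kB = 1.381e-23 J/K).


Mean free path: lambda = kB*T / (sqrt(2) * pi * d^2 * P)
lambda = 1.381e-23 * 343 / (sqrt(2) * pi * (4e-10)^2 * 58225)
lambda = 1.14444e-07 m
lambda = 114.44 nm

114.44


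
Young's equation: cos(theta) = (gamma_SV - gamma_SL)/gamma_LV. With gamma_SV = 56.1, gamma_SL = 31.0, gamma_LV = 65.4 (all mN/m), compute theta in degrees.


cos(theta) = (gamma_SV - gamma_SL) / gamma_LV
cos(theta) = (56.1 - 31.0) / 65.4
cos(theta) = 0.383792
theta = arccos(0.383792) = 67.43 degrees

67.43


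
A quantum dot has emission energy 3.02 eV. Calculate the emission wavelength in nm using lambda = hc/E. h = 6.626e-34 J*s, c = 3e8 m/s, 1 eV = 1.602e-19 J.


Convert energy: E = 3.02 eV = 3.02 * 1.602e-19 = 4.83804e-19 J
lambda = h*c / E = 6.626e-34 * 3e8 / 4.83804e-19
lambda = 4.10869e-07 m = 410.9 nm

410.9


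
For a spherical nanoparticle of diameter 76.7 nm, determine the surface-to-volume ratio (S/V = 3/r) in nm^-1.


Radius r = 76.7/2 = 38.35 nm
S/V = 3 / r = 3 / 38.35
S/V = 0.0782 nm^-1

0.0782


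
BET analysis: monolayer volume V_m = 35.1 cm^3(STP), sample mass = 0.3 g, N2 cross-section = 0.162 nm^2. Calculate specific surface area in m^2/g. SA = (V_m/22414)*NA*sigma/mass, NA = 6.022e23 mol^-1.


Number of moles in monolayer = V_m / 22414 = 35.1 / 22414 = 0.00156599
Number of molecules = moles * NA = 0.00156599 * 6.022e23
SA = molecules * sigma / mass
SA = (35.1 / 22414) * 6.022e23 * 0.162e-18 / 0.3
SA = 509.2 m^2/g

509.2


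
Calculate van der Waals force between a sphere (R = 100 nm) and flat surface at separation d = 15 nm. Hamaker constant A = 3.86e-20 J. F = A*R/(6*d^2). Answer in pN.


Convert to SI: R = 100 nm = 1e-07 m, d = 15 nm = 1.5e-08 m
F = A * R / (6 * d^2)
F = 3.86e-20 * 1e-07 / (6 * (1.5e-08)^2)
F = 2.85926e-12 N = 2.859 pN

2.859


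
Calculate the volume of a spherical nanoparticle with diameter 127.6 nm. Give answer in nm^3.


Radius r = 127.6/2 = 63.8 nm
Volume V = (4/3) * pi * r^3
V = (4/3) * pi * (63.8)^3
V = 1087803.99 nm^3

1087803.99


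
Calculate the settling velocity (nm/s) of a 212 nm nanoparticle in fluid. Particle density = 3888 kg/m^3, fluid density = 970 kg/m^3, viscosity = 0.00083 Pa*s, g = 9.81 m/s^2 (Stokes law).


Radius R = 212/2 nm = 1.06e-07 m
Density difference = 3888 - 970 = 2918 kg/m^3
v = 2 * R^2 * (rho_p - rho_f) * g / (9 * eta)
v = 2 * (1.06e-07)^2 * 2918 * 9.81 / (9 * 0.00083)
v = 8.61143e-08 m/s = 86.1143 nm/s

86.1143


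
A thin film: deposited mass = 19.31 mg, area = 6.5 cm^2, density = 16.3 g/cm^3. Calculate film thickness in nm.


Convert: m = 19.31 mg = 1.9310e-05 kg, A = 6.5 cm^2 = 6.5000e-04 m^2, rho = 16.3 g/cm^3 = 16300 kg/m^3
t = m / (A * rho)
t = 1.9310e-05 / (6.5000e-04 * 16300)
t = 1.8226e-06 m = 1822.6 nm

1822.6


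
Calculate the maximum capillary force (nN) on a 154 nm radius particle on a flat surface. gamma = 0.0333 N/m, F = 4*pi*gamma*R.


Convert radius: R = 154 nm = 1.54e-07 m
F = 4 * pi * gamma * R
F = 4 * pi * 0.0333 * 1.54e-07
F = 6.44429e-08 N = 64.4429 nN

64.4429


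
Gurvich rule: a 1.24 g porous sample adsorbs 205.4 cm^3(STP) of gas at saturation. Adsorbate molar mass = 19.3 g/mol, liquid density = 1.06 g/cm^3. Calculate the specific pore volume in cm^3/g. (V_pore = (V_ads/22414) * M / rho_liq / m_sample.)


Moles adsorbed n = V_ads / 22414 = 205.4 / 22414 = 9.163915e-03 mol
Liquid volume V_liq = n * M / rho_liq = 9.163915e-03 * 19.3 / 1.06 = 0.16685 cm^3
Specific pore volume V_pore = V_liq / m_sample = 0.16685 / 1.24
V_pore = 0.1346 cm^3/g

0.1346


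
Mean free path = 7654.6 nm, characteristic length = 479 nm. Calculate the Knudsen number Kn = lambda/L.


Knudsen number Kn = lambda / L
Kn = 7654.6 / 479
Kn = 15.9804

15.9804


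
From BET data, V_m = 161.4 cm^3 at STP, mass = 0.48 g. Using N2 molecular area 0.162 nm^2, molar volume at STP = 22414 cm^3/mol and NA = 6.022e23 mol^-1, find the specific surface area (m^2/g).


Number of moles in monolayer = V_m / 22414 = 161.4 / 22414 = 0.00720086
Number of molecules = moles * NA = 0.00720086 * 6.022e23
SA = molecules * sigma / mass
SA = (161.4 / 22414) * 6.022e23 * 0.162e-18 / 0.48
SA = 1463.5 m^2/g

1463.5


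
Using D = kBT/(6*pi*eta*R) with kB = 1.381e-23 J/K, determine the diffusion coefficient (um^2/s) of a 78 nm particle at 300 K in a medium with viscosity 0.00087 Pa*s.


Radius R = 78/2 = 39 nm = 3.9e-08 m
D = kB*T / (6*pi*eta*R)
D = 1.381e-23 * 300 / (6 * pi * 0.00087 * 3.9e-08)
D = 6.47784e-12 m^2/s = 6.478 um^2/s

6.478


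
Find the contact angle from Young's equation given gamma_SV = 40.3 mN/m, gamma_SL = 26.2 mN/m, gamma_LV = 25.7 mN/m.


cos(theta) = (gamma_SV - gamma_SL) / gamma_LV
cos(theta) = (40.3 - 26.2) / 25.7
cos(theta) = 0.548638
theta = arccos(0.548638) = 56.73 degrees

56.73


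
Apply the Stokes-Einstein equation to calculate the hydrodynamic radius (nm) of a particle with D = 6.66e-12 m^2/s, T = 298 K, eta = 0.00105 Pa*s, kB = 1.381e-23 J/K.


Stokes-Einstein: R = kB*T / (6*pi*eta*D)
R = 1.381e-23 * 298 / (6 * pi * 0.00105 * 6.66e-12)
R = 3.12209e-08 m = 31.22 nm

31.22


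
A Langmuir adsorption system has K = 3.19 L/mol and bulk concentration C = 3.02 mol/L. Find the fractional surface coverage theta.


Langmuir isotherm: theta = K*C / (1 + K*C)
K*C = 3.19 * 3.02 = 9.6338
theta = 9.6338 / (1 + 9.6338) = 9.6338 / 10.6338
theta = 0.906

0.906


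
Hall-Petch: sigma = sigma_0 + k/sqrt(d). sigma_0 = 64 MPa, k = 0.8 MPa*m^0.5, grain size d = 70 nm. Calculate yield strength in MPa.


d = 70 nm = 7e-08 m
sqrt(d) = 0.0002645751
Hall-Petch contribution = k / sqrt(d) = 0.8 / 0.0002645751 = 3023.7 MPa
sigma = sigma_0 + k/sqrt(d) = 64 + 3023.7 = 3087.7 MPa

3087.7


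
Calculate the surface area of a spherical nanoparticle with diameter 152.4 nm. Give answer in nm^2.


Radius r = 152.4/2 = 76.2 nm
Surface area SA = 4 * pi * r^2
SA = 4 * pi * (76.2)^2
SA = 72965.88 nm^2

72965.88


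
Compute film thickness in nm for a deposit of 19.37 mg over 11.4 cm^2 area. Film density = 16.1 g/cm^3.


Convert: m = 19.37 mg = 1.9370e-05 kg, A = 11.4 cm^2 = 1.1400e-03 m^2, rho = 16.1 g/cm^3 = 16100 kg/m^3
t = m / (A * rho)
t = 1.9370e-05 / (1.1400e-03 * 16100)
t = 1.0554e-06 m = 1055.4 nm

1055.4


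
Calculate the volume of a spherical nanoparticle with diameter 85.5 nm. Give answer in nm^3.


Radius r = 85.5/2 = 42.75 nm
Volume V = (4/3) * pi * r^3
V = (4/3) * pi * (42.75)^3
V = 327263.04 nm^3

327263.04


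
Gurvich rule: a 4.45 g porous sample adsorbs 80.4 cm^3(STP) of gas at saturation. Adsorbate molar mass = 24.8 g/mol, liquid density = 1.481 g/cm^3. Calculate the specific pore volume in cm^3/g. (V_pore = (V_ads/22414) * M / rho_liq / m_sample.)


Moles adsorbed n = V_ads / 22414 = 80.4 / 22414 = 3.587044e-03 mol
Liquid volume V_liq = n * M / rho_liq = 3.587044e-03 * 24.8 / 1.481 = 0.06007 cm^3
Specific pore volume V_pore = V_liq / m_sample = 0.06007 / 4.45
V_pore = 0.0135 cm^3/g

0.0135


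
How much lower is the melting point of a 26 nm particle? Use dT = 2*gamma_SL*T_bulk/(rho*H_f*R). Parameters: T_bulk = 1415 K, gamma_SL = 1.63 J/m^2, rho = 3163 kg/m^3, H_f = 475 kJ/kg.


Radius R = 26/2 = 13 nm = 1.3e-08 m
Convert H_f = 475 kJ/kg = 475000 J/kg
dT = 2 * gamma_SL * T_bulk / (rho * H_f * R)
dT = 2 * 1.63 * 1415 / (3163 * 475000 * 1.3e-08)
dT = 236.2 K

236.2


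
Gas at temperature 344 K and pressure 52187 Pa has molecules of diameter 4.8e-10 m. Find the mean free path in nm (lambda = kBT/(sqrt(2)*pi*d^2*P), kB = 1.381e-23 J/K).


Mean free path: lambda = kB*T / (sqrt(2) * pi * d^2 * P)
lambda = 1.381e-23 * 344 / (sqrt(2) * pi * (4.8e-10)^2 * 52187)
lambda = 8.89288e-08 m
lambda = 88.93 nm

88.93


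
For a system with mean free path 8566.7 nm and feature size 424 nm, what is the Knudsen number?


Knudsen number Kn = lambda / L
Kn = 8566.7 / 424
Kn = 20.2045

20.2045


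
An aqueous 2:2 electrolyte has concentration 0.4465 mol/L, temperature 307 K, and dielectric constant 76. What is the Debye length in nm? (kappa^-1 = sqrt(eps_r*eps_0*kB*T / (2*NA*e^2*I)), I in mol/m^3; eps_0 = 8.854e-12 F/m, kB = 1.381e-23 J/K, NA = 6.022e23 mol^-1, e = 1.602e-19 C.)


Ionic strength I = 0.4465 * 2^2 * 1000 = 1786 mol/m^3
kappa^-1 = sqrt(76 * 8.854e-12 * 1.381e-23 * 307 / (2 * 6.022e23 * (1.602e-19)^2 * 1786))
kappa^-1 = 0.227 nm

0.227


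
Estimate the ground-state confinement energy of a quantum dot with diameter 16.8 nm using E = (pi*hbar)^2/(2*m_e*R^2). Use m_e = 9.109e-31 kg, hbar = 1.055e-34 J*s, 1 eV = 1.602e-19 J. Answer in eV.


Radius R = 16.8/2 = 8.4 nm = 8.4e-09 m
E = (pi * 1.055e-34)^2 / (2 * 9.109e-31 * (8.4e-09)^2)
E(J) = 8.54566e-22
E = E(J) / 1.602e-19 = 0.0053 eV

0.0053


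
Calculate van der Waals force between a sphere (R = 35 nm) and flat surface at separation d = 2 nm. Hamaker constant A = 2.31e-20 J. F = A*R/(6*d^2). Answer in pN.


Convert to SI: R = 35 nm = 3.5e-08 m, d = 2 nm = 2e-09 m
F = A * R / (6 * d^2)
F = 2.31e-20 * 3.5e-08 / (6 * (2e-09)^2)
F = 3.36875e-11 N = 33.687 pN

33.687


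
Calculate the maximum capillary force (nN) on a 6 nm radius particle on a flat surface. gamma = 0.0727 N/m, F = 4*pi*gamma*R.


Convert radius: R = 6 nm = 6e-09 m
F = 4 * pi * gamma * R
F = 4 * pi * 0.0727 * 6e-09
F = 5.48145e-09 N = 5.4815 nN

5.4815


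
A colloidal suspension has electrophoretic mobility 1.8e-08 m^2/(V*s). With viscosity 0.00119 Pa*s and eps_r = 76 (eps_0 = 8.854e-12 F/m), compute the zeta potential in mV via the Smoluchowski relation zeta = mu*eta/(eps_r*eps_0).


Smoluchowski equation: zeta = mu * eta / (eps_r * eps_0)
zeta = 1.8e-08 * 0.00119 / (76 * 8.854e-12)
zeta = 0.031832 V = 31.83 mV

31.83


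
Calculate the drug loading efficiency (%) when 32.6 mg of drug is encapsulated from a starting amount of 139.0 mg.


Drug loading efficiency = (drug loaded / drug initial) * 100
DLE = 32.6 / 139.0 * 100
DLE = 0.2345 * 100
DLE = 23.45%

23.45


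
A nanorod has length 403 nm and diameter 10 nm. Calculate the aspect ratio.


Aspect ratio AR = length / diameter
AR = 403 / 10
AR = 40.3

40.3


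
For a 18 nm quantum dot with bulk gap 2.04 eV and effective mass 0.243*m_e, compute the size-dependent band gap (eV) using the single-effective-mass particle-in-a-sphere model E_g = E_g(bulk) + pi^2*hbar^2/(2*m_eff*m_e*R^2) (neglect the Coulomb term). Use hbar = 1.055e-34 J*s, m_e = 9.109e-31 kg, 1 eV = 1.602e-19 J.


Radius R = 18/2 nm = 9e-09 m
Confinement energy dE = pi^2 * hbar^2 / (2 * m_eff * m_e * R^2)
dE = pi^2 * (1.055e-34)^2 / (2 * 0.243 * 9.109e-31 * (9e-09)^2) J, divided by 1.602e-19 J/eV
dE = 0.0191 eV
Total band gap = E_g(bulk) + dE = 2.04 + 0.0191 = 2.0591 eV

2.0591


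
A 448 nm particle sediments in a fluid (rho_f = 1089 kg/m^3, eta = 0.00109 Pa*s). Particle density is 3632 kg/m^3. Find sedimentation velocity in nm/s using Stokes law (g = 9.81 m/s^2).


Radius R = 448/2 nm = 2.24e-07 m
Density difference = 3632 - 1089 = 2543 kg/m^3
v = 2 * R^2 * (rho_p - rho_f) * g / (9 * eta)
v = 2 * (2.24e-07)^2 * 2543 * 9.81 / (9 * 0.00109)
v = 2.55195e-07 m/s = 255.1951 nm/s

255.1951


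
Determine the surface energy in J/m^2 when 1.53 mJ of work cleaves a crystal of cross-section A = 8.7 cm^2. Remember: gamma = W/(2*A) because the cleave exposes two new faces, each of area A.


Convert: A = 8.7 cm^2 = 0.00087 m^2, W = 1.53 mJ = 0.00153 J
Cleaving exposes two faces of area A, so total new surface = 2*A and gamma = W / (2*A)
gamma = 0.00153 / (2 * 0.00087)
gamma = 0.879 J/m^2

0.879


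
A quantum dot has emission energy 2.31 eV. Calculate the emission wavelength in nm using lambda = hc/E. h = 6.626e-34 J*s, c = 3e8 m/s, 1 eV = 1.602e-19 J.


Convert energy: E = 2.31 eV = 2.31 * 1.602e-19 = 3.70062e-19 J
lambda = h*c / E = 6.626e-34 * 3e8 / 3.70062e-19
lambda = 5.37153e-07 m = 537.2 nm

537.2


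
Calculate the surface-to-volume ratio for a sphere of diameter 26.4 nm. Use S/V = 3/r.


Radius r = 26.4/2 = 13.2 nm
S/V = 3 / r = 3 / 13.2
S/V = 0.2273 nm^-1

0.2273


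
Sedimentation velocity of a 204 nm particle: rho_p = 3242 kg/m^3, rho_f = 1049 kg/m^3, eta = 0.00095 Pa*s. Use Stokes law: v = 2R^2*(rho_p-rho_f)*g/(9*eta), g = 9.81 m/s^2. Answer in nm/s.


Radius R = 204/2 nm = 1.02e-07 m
Density difference = 3242 - 1049 = 2193 kg/m^3
v = 2 * R^2 * (rho_p - rho_f) * g / (9 * eta)
v = 2 * (1.02e-07)^2 * 2193 * 9.81 / (9 * 0.00095)
v = 5.23567e-08 m/s = 52.3567 nm/s

52.3567


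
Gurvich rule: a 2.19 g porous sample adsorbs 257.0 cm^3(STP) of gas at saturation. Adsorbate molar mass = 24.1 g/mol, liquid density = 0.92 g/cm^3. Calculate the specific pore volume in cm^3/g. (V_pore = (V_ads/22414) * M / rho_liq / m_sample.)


Moles adsorbed n = V_ads / 22414 = 257.0 / 22414 = 1.146605e-02 mol
Liquid volume V_liq = n * M / rho_liq = 1.146605e-02 * 24.1 / 0.92 = 0.30036 cm^3
Specific pore volume V_pore = V_liq / m_sample = 0.30036 / 2.19
V_pore = 0.1372 cm^3/g

0.1372


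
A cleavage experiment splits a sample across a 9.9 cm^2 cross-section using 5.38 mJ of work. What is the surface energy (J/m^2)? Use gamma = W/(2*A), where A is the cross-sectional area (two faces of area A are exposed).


Convert: A = 9.9 cm^2 = 0.00099 m^2, W = 5.38 mJ = 0.00538 J
Cleaving exposes two faces of area A, so total new surface = 2*A and gamma = W / (2*A)
gamma = 0.00538 / (2 * 0.00099)
gamma = 2.717 J/m^2

2.717


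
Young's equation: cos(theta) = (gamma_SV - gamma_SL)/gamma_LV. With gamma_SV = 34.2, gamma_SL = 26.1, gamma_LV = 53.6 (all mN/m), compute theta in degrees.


cos(theta) = (gamma_SV - gamma_SL) / gamma_LV
cos(theta) = (34.2 - 26.1) / 53.6
cos(theta) = 0.151119
theta = arccos(0.151119) = 81.31 degrees

81.31


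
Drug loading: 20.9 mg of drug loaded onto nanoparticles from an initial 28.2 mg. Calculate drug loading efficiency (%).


Drug loading efficiency = (drug loaded / drug initial) * 100
DLE = 20.9 / 28.2 * 100
DLE = 0.7411 * 100
DLE = 74.11%

74.11


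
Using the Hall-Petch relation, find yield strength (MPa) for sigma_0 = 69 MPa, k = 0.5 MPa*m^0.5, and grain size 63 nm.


d = 63 nm = 6.3e-08 m
sqrt(d) = 0.000250998
Hall-Petch contribution = k / sqrt(d) = 0.5 / 0.000250998 = 1992.0 MPa
sigma = sigma_0 + k/sqrt(d) = 69 + 1992.0 = 2061.0 MPa

2061.0


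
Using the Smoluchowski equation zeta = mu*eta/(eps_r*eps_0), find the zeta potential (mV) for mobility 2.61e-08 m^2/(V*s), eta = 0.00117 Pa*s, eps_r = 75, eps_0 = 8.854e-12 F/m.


Smoluchowski equation: zeta = mu * eta / (eps_r * eps_0)
zeta = 2.61e-08 * 0.00117 / (75 * 8.854e-12)
zeta = 0.045986 V = 45.99 mV

45.99


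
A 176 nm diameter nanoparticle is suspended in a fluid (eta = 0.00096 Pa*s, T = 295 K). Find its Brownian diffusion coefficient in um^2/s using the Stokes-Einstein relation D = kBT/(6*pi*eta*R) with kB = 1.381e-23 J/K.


Radius R = 176/2 = 88 nm = 8.8e-08 m
D = kB*T / (6*pi*eta*R)
D = 1.381e-23 * 295 / (6 * pi * 0.00096 * 8.8e-08)
D = 2.55835e-12 m^2/s = 2.558 um^2/s

2.558


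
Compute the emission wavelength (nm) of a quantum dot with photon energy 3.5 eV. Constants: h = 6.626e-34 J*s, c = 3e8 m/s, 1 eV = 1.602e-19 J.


Convert energy: E = 3.5 eV = 3.5 * 1.602e-19 = 5.607e-19 J
lambda = h*c / E = 6.626e-34 * 3e8 / 5.607e-19
lambda = 3.54521e-07 m = 354.5 nm

354.5


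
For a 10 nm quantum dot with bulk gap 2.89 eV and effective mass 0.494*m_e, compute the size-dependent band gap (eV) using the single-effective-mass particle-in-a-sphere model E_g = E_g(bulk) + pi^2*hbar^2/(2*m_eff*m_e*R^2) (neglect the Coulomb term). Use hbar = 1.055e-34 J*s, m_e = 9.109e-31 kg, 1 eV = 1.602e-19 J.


Radius R = 10/2 nm = 5e-09 m
Confinement energy dE = pi^2 * hbar^2 / (2 * m_eff * m_e * R^2)
dE = pi^2 * (1.055e-34)^2 / (2 * 0.494 * 9.109e-31 * (5e-09)^2) J, divided by 1.602e-19 J/eV
dE = 0.0305 eV
Total band gap = E_g(bulk) + dE = 2.89 + 0.0305 = 2.9205 eV

2.9205


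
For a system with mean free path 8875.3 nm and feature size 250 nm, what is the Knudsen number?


Knudsen number Kn = lambda / L
Kn = 8875.3 / 250
Kn = 35.5012

35.5012


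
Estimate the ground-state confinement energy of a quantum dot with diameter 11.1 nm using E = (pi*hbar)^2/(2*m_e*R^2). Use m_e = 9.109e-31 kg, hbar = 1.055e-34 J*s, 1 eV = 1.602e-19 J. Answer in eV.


Radius R = 11.1/2 = 5.55 nm = 5.55e-09 m
E = (pi * 1.055e-34)^2 / (2 * 9.109e-31 * (5.55e-09)^2)
E(J) = 1.95757e-21
E = E(J) / 1.602e-19 = 0.0122 eV

0.0122


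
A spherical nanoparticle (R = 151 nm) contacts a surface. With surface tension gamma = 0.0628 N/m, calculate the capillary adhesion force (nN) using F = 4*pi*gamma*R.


Convert radius: R = 151 nm = 1.51e-07 m
F = 4 * pi * gamma * R
F = 4 * pi * 0.0628 * 1.51e-07
F = 1.19164e-07 N = 119.1644 nN

119.1644


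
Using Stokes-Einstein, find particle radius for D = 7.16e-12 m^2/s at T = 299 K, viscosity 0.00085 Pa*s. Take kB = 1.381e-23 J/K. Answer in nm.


Stokes-Einstein: R = kB*T / (6*pi*eta*D)
R = 1.381e-23 * 299 / (6 * pi * 0.00085 * 7.16e-12)
R = 3.59941e-08 m = 35.99 nm

35.99


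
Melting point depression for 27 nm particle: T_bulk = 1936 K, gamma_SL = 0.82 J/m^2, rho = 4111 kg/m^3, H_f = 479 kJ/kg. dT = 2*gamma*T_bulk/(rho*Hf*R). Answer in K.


Radius R = 27/2 = 13.5 nm = 1.35e-08 m
Convert H_f = 479 kJ/kg = 479000 J/kg
dT = 2 * gamma_SL * T_bulk / (rho * H_f * R)
dT = 2 * 0.82 * 1936 / (4111 * 479000 * 1.35e-08)
dT = 119.4 K

119.4


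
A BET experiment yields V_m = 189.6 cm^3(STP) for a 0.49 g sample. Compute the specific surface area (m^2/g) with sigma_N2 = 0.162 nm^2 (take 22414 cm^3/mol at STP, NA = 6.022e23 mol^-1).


Number of moles in monolayer = V_m / 22414 = 189.6 / 22414 = 0.008459
Number of molecules = moles * NA = 0.008459 * 6.022e23
SA = molecules * sigma / mass
SA = (189.6 / 22414) * 6.022e23 * 0.162e-18 / 0.49
SA = 1684.1 m^2/g

1684.1


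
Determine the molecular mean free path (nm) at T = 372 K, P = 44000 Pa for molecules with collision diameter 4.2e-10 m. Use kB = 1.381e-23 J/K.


Mean free path: lambda = kB*T / (sqrt(2) * pi * d^2 * P)
lambda = 1.381e-23 * 372 / (sqrt(2) * pi * (4.2e-10)^2 * 44000)
lambda = 1.48977e-07 m
lambda = 148.98 nm

148.98


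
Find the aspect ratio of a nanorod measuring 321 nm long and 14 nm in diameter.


Aspect ratio AR = length / diameter
AR = 321 / 14
AR = 22.93

22.93


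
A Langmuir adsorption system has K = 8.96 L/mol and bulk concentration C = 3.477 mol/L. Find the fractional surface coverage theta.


Langmuir isotherm: theta = K*C / (1 + K*C)
K*C = 8.96 * 3.477 = 31.15392
theta = 31.15392 / (1 + 31.15392) = 31.15392 / 32.15392
theta = 0.9689

0.9689


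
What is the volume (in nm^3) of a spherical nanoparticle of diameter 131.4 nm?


Radius r = 131.4/2 = 65.7 nm
Volume V = (4/3) * pi * r^3
V = (4/3) * pi * (65.7)^3
V = 1187913.23 nm^3

1187913.23


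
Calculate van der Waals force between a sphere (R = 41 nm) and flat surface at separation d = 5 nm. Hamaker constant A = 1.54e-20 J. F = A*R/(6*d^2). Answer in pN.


Convert to SI: R = 41 nm = 4.1e-08 m, d = 5 nm = 5e-09 m
F = A * R / (6 * d^2)
F = 1.54e-20 * 4.1e-08 / (6 * (5e-09)^2)
F = 4.20933e-12 N = 4.209 pN

4.209


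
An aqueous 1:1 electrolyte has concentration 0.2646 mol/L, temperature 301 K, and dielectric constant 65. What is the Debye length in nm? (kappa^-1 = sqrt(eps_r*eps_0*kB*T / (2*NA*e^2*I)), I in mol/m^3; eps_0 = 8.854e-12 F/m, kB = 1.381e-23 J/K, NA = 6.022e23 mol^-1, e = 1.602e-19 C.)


Ionic strength I = 0.2646 * 1^2 * 1000 = 264.6 mol/m^3
kappa^-1 = sqrt(65 * 8.854e-12 * 1.381e-23 * 301 / (2 * 6.022e23 * (1.602e-19)^2 * 264.6))
kappa^-1 = 0.541 nm

0.541


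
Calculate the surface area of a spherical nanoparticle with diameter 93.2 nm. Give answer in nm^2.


Radius r = 93.2/2 = 46.6 nm
Surface area SA = 4 * pi * r^2
SA = 4 * pi * (46.6)^2
SA = 27288.63 nm^2

27288.63


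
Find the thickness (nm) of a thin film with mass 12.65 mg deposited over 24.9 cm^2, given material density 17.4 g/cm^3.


Convert: m = 12.65 mg = 1.2650e-05 kg, A = 24.9 cm^2 = 2.4900e-03 m^2, rho = 17.4 g/cm^3 = 17400 kg/m^3
t = m / (A * rho)
t = 1.2650e-05 / (2.4900e-03 * 17400)
t = 2.9197e-07 m = 292.0 nm

292.0


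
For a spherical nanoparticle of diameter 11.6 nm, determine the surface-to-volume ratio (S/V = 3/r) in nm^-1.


Radius r = 11.6/2 = 5.8 nm
S/V = 3 / r = 3 / 5.8
S/V = 0.5172 nm^-1

0.5172


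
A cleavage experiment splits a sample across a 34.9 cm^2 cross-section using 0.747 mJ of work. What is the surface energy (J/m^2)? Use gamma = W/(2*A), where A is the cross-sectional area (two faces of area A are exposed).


Convert: A = 34.9 cm^2 = 0.00349 m^2, W = 0.747 mJ = 0.000747 J
Cleaving exposes two faces of area A, so total new surface = 2*A and gamma = W / (2*A)
gamma = 0.000747 / (2 * 0.00349)
gamma = 0.107 J/m^2

0.107


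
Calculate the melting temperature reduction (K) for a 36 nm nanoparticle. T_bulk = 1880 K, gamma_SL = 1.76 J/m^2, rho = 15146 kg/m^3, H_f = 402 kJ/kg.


Radius R = 36/2 = 18 nm = 1.8e-08 m
Convert H_f = 402 kJ/kg = 402000 J/kg
dT = 2 * gamma_SL * T_bulk / (rho * H_f * R)
dT = 2 * 1.76 * 1880 / (15146 * 402000 * 1.8e-08)
dT = 60.4 K

60.4


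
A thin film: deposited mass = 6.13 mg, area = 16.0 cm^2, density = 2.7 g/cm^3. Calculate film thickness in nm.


Convert: m = 6.13 mg = 6.1300e-06 kg, A = 16.0 cm^2 = 1.6000e-03 m^2, rho = 2.7 g/cm^3 = 2700 kg/m^3
t = m / (A * rho)
t = 6.1300e-06 / (1.6000e-03 * 2700)
t = 1.4190e-06 m = 1419.0 nm

1419.0


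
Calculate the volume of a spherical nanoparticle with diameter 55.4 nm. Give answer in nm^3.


Radius r = 55.4/2 = 27.7 nm
Volume V = (4/3) * pi * r^3
V = (4/3) * pi * (27.7)^3
V = 89028.27 nm^3

89028.27


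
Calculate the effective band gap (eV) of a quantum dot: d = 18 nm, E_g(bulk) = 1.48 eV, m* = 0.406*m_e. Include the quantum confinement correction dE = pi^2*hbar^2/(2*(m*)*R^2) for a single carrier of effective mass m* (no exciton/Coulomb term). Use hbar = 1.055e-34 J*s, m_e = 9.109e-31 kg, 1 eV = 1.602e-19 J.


Radius R = 18/2 nm = 9e-09 m
Confinement energy dE = pi^2 * hbar^2 / (2 * m_eff * m_e * R^2)
dE = pi^2 * (1.055e-34)^2 / (2 * 0.406 * 9.109e-31 * (9e-09)^2) J, divided by 1.602e-19 J/eV
dE = 0.0114 eV
Total band gap = E_g(bulk) + dE = 1.48 + 0.0114 = 1.4914 eV

1.4914


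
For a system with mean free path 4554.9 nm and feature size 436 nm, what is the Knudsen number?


Knudsen number Kn = lambda / L
Kn = 4554.9 / 436
Kn = 10.447

10.447


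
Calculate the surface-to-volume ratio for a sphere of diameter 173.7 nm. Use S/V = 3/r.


Radius r = 173.7/2 = 86.85 nm
S/V = 3 / r = 3 / 86.85
S/V = 0.0345 nm^-1

0.0345


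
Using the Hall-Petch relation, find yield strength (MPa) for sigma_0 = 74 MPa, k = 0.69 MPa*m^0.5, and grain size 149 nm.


d = 149 nm = 1.49e-07 m
sqrt(d) = 0.0003860052
Hall-Petch contribution = k / sqrt(d) = 0.69 / 0.0003860052 = 1787.5 MPa
sigma = sigma_0 + k/sqrt(d) = 74 + 1787.5 = 1861.5 MPa

1861.5


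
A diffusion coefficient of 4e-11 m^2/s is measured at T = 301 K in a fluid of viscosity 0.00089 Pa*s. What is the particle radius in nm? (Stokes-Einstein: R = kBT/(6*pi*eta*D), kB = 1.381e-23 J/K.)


Stokes-Einstein: R = kB*T / (6*pi*eta*D)
R = 1.381e-23 * 301 / (6 * pi * 0.00089 * 4e-11)
R = 6.19454e-09 m = 6.19 nm

6.19


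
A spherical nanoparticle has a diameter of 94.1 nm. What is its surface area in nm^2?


Radius r = 94.1/2 = 47.05 nm
Surface area SA = 4 * pi * r^2
SA = 4 * pi * (47.05)^2
SA = 27818.21 nm^2

27818.21


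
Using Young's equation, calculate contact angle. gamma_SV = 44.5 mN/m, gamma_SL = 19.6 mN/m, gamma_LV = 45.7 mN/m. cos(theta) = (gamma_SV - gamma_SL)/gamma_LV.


cos(theta) = (gamma_SV - gamma_SL) / gamma_LV
cos(theta) = (44.5 - 19.6) / 45.7
cos(theta) = 0.544858
theta = arccos(0.544858) = 56.99 degrees

56.99


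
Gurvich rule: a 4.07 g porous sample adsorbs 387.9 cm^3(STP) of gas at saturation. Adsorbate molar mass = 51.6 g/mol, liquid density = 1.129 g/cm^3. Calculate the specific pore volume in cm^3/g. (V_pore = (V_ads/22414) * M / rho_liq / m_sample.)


Moles adsorbed n = V_ads / 22414 = 387.9 / 22414 = 1.730615e-02 mol
Liquid volume V_liq = n * M / rho_liq = 1.730615e-02 * 51.6 / 1.129 = 0.79096 cm^3
Specific pore volume V_pore = V_liq / m_sample = 0.79096 / 4.07
V_pore = 0.1943 cm^3/g

0.1943


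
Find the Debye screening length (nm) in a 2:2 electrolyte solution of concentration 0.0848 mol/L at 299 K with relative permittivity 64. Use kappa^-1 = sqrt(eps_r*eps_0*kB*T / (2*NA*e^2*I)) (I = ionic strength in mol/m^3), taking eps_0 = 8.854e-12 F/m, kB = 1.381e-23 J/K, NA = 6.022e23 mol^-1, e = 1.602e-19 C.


Ionic strength I = 0.0848 * 2^2 * 1000 = 339.2 mol/m^3
kappa^-1 = sqrt(64 * 8.854e-12 * 1.381e-23 * 299 / (2 * 6.022e23 * (1.602e-19)^2 * 339.2))
kappa^-1 = 0.472 nm

0.472


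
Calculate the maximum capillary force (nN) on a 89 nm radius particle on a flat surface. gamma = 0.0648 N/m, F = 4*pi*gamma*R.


Convert radius: R = 89 nm = 8.9e-08 m
F = 4 * pi * gamma * R
F = 4 * pi * 0.0648 * 8.9e-08
F = 7.24728e-08 N = 72.4728 nN

72.4728


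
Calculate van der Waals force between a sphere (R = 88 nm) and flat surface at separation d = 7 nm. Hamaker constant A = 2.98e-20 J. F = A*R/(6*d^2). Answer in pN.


Convert to SI: R = 88 nm = 8.8e-08 m, d = 7 nm = 7e-09 m
F = A * R / (6 * d^2)
F = 2.98e-20 * 8.8e-08 / (6 * (7e-09)^2)
F = 8.91973e-12 N = 8.92 pN

8.92


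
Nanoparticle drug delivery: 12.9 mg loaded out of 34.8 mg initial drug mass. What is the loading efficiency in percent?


Drug loading efficiency = (drug loaded / drug initial) * 100
DLE = 12.9 / 34.8 * 100
DLE = 0.3707 * 100
DLE = 37.07%

37.07


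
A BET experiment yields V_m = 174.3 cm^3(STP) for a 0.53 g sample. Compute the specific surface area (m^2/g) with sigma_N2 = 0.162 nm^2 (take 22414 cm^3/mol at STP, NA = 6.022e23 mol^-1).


Number of moles in monolayer = V_m / 22414 = 174.3 / 22414 = 0.00777639
Number of molecules = moles * NA = 0.00777639 * 6.022e23
SA = molecules * sigma / mass
SA = (174.3 / 22414) * 6.022e23 * 0.162e-18 / 0.53
SA = 1431.4 m^2/g

1431.4


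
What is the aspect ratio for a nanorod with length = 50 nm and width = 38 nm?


Aspect ratio AR = length / diameter
AR = 50 / 38
AR = 1.32

1.32


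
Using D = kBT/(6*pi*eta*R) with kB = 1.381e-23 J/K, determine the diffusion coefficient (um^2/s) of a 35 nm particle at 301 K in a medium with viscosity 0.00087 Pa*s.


Radius R = 35/2 = 17.5 nm = 1.75e-08 m
D = kB*T / (6*pi*eta*R)
D = 1.381e-23 * 301 / (6 * pi * 0.00087 * 1.75e-08)
D = 1.44844e-11 m^2/s = 14.484 um^2/s

14.484


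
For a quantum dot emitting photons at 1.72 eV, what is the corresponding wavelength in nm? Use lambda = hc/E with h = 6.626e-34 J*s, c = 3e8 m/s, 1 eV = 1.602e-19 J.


Convert energy: E = 1.72 eV = 1.72 * 1.602e-19 = 2.75544e-19 J
lambda = h*c / E = 6.626e-34 * 3e8 / 2.75544e-19
lambda = 7.21409e-07 m = 721.4 nm

721.4


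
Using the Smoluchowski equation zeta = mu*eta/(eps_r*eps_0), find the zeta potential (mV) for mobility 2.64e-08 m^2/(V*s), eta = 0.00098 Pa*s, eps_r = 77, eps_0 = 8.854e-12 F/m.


Smoluchowski equation: zeta = mu * eta / (eps_r * eps_0)
zeta = 2.64e-08 * 0.00098 / (77 * 8.854e-12)
zeta = 0.037949 V = 37.95 mV

37.95


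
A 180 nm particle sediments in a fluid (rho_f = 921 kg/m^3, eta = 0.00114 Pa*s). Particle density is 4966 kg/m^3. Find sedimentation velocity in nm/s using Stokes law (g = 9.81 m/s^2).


Radius R = 180/2 nm = 9e-08 m
Density difference = 4966 - 921 = 4045 kg/m^3
v = 2 * R^2 * (rho_p - rho_f) * g / (9 * eta)
v = 2 * (9e-08)^2 * 4045 * 9.81 / (9 * 0.00114)
v = 6.26549e-08 m/s = 62.6549 nm/s

62.6549


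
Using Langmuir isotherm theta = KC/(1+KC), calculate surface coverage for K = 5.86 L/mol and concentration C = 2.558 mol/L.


Langmuir isotherm: theta = K*C / (1 + K*C)
K*C = 5.86 * 2.558 = 14.98988
theta = 14.98988 / (1 + 14.98988) = 14.98988 / 15.98988
theta = 0.9375

0.9375


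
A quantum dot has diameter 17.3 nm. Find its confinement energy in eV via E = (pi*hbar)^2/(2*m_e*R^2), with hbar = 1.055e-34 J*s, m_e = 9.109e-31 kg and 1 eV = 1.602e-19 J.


Radius R = 17.3/2 = 8.65 nm = 8.65e-09 m
E = (pi * 1.055e-34)^2 / (2 * 9.109e-31 * (8.65e-09)^2)
E(J) = 8.05883e-22
E = E(J) / 1.602e-19 = 0.005 eV

0.005


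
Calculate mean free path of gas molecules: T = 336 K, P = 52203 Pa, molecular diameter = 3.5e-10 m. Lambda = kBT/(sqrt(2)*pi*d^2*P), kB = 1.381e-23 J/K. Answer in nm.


Mean free path: lambda = kB*T / (sqrt(2) * pi * d^2 * P)
lambda = 1.381e-23 * 336 / (sqrt(2) * pi * (3.5e-10)^2 * 52203)
lambda = 1.63319e-07 m
lambda = 163.32 nm

163.32


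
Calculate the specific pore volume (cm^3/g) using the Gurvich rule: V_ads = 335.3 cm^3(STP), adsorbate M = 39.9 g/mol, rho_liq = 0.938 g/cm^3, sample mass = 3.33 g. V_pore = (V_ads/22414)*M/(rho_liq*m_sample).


Moles adsorbed n = V_ads / 22414 = 335.3 / 22414 = 1.495940e-02 mol
Liquid volume V_liq = n * M / rho_liq = 1.495940e-02 * 39.9 / 0.938 = 0.63633 cm^3
Specific pore volume V_pore = V_liq / m_sample = 0.63633 / 3.33
V_pore = 0.1911 cm^3/g

0.1911
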